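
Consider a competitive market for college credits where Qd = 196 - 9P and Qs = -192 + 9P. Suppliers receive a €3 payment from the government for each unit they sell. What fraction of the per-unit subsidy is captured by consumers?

Consumer share = 0.5

Pre-subsidy: 196 - 9P = -192 + 9P gives P* = 194/9, Q* = 2.
With the subsidy, sellers receive Ps = Pb + 3 for each unit, where Pb is the price buyers pay.
Supply in terms of Pb becomes Qs = -192 + 9(Pb + 3) = -165 + 9Pb. Setting this equal to demand: 196 - 9Pb = -165 + 9Pb, so Pb = 361/18.
Sellers receive Ps = 361/18 + 3 = 415/18; Q' = 196 − 9·(361/18) = 15.5.
Buyers' price falls by P* − Pb = 194/9 − 361/18 = 1.5; sellers' price rises by Ps − P* = 415/18 − 194/9 = 1.5.
So consumers capture 1.5/3 = 0.5 of each unit of subsidy.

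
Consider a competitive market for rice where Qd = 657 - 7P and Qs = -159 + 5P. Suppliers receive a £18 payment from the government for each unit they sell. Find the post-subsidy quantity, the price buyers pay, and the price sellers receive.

Q' = 233.5; buyers pay £60.5; sellers receive £78.5

Pre-subsidy: 657 - 7P = -159 + 5P gives P* = 68, Q* = 181.
With the subsidy, sellers receive Ps = Pb + 18 for each unit, where Pb is the price buyers pay.
Supply in terms of Pb becomes Qs = -159 + 5(Pb + 18) = -69 + 5Pb. Setting this equal to demand: 657 - 7Pb = -69 + 5Pb, so Pb = 60.5.
Sellers receive Ps = 60.5 + 18 = 78.5; Q' = 657 − 7·60.5 = 233.5.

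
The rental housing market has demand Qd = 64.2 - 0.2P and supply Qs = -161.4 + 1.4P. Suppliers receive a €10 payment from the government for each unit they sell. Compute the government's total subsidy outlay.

Government cost = €377.5

Pre-subsidy: 64.2 - 0.2P = -161.4 + 1.4P gives P* = 141, Q* = 36.
With the subsidy, sellers receive Ps = Pb + 10 for each unit, where Pb is the price buyers pay.
Supply in terms of Pb becomes Qs = -161.4 + 1.4(Pb + 10) = -147.4 + 1.4Pb. Setting this equal to demand: 64.2 - 0.2Pb = -147.4 + 1.4Pb, so Pb = 132.25.
Sellers receive Ps = 132.25 + 10 = 142.25; Q' = 64.2 − 0.2·132.25 = 37.75.
Government outlay = subsidy × quantity = 10 × 37.75 = 377.5.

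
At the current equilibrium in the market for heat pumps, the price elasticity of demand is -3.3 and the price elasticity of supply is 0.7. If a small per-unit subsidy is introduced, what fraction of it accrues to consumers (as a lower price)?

For a small subsidy around the equilibrium, the benefit split depends on the relative slopes, which at a point are proportional to the elasticities.
Buyer share = εs/(εs + |εd|) = 0.7/(0.7 + 3.3) = 0.175; seller share = |εd|/(εs + |εd|) = 0.825.

Consumer share = 0.175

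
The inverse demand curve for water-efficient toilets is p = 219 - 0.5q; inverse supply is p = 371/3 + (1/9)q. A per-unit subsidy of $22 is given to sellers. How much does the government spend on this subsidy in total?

Government cost = $4224

Pre-subsidy: 219 - 0.5q = 371/3 + (1/9)q gives q* = 156 and p* = 141.
With the subsidy, sellers receive ps = pb + 22 for each unit, where pb is the price buyers pay.
On the curves, pb = 219 - 0.5q and ps = 371/3 + (1/9)q; the wedge ps − pb = 22 gives 371/3 + (1/9)q − (219 - 0.5q) = 22, so q' = 192.
Then pb = 219 − 0.5·192 = 123 and ps = 371/3 + (1/9)·192 = 145.
Government outlay = subsidy × quantity = 22 × 192 = 4224.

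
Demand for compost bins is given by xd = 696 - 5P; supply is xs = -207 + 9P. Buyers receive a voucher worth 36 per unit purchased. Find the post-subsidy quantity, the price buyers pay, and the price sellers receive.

Pre-subsidy: 696 - 5P = -207 + 9P gives P* = 64.5, x* = 373.5.
With the rebate, buyers effectively pay Pb = Ps − 36, where Ps is the price sellers receive.
Demand in terms of Ps becomes xd = 696 − 5(Ps − 36) = 876 - 5Ps. Setting this equal to supply: 876 - 5Ps = -207 + 9Ps, so Ps = 1083/14.
Buyers pay Pb = 1083/14 − 36 = 579/14; x' = -207 + 9·(1083/14) = 6849/14.

x' = 6849/14; buyers pay 579/14; sellers receive 1083/14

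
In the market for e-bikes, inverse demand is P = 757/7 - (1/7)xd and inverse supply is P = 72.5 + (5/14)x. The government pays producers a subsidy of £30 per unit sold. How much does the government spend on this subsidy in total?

Pre-subsidy: 757/7 - (1/7)x = 72.5 + (5/14)x gives x* = 499/7 and P* = 4800/49.
With the subsidy, sellers receive Ps = Pb + 30 for each unit, where Pb is the price buyers pay.
On the curves, Pb = 757/7 - (1/7)x and Ps = 72.5 + (5/14)x; the wedge Ps − Pb = 30 gives 72.5 + (5/14)x − (757/7 - (1/7)x) = 30, so x' = 919/7.
Then Pb = 757/7 − (1/7)·(919/7) = 4380/49 and Ps = 72.5 + (5/14)·(919/7) = 5850/49.
Government outlay = subsidy × quantity = 30 × 919/7 = 27570/7.

Government cost = 27570/7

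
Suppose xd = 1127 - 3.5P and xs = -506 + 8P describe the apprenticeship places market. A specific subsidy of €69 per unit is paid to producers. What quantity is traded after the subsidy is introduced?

x' = 798

Pre-subsidy: 1127 - 3.5P = -506 + 8P gives P* = 142, x* = 630.
With the subsidy, sellers receive Ps = Pb + 69 for each unit, where Pb is the price buyers pay.
Supply in terms of Pb becomes xs = -506 + 8(Pb + 69) = 46 + 8Pb. Setting this equal to demand: 1127 - 3.5Pb = 46 + 8Pb, so Pb = 94.
Sellers receive Ps = 94 + 69 = 163; x' = 1127 − 3.5·94 = 798.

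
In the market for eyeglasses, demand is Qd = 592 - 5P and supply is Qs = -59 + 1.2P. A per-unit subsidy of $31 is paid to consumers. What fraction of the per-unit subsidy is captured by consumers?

Pre-subsidy: 592 - 5P = -59 + 1.2P gives P* = 105, Q* = 67.
With the rebate, buyers effectively pay Pb = Ps − 31, where Ps is the price sellers receive.
Demand in terms of Ps becomes Qd = 592 − 5(Ps − 31) = 747 - 5Ps. Setting this equal to supply: 747 - 5Ps = -59 + 1.2Ps, so Ps = 130.
Buyers pay Pb = 130 − 31 = 99; Q' = -59 + 1.2·130 = 97.
Buyers' price falls by P* − Pb = 105 − 99 = 6; sellers' price rises by Ps − P* = 130 − 105 = 25.
So consumers capture 6/31 = 6/31 of each unit of subsidy.

Consumer share = 6/31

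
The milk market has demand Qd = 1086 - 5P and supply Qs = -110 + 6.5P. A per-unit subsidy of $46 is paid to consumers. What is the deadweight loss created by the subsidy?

Pre-subsidy: 1086 - 5P = -110 + 6.5P gives P* = 104, Q* = 566.
With the rebate, buyers effectively pay Pb = Ps − 46, where Ps is the price sellers receive.
Demand in terms of Ps becomes Qd = 1086 − 5(Ps − 46) = 1316 - 5Ps. Setting this equal to supply: 1316 - 5Ps = -110 + 6.5Ps, so Ps = 124.
Buyers pay Pb = 124 − 46 = 78; Q' = -110 + 6.5·124 = 696.
The subsidy expands output by 696 − 566 = 130 past the efficient level; on those units the gap between marginal cost and willingness to pay runs from 0 up to 46.
DWL = ½ × 46 × 130 = 2990.

Deadweight loss = $2990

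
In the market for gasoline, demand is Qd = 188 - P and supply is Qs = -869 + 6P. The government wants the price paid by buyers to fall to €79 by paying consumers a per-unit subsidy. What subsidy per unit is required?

Required subsidy s = €84 per unit

At a buyer price of 79, quantity demanded is 188 − 1·79 = 109.
Sellers supply 109 only when they receive Ps with -869 + 6·Ps = 109, i.e. Ps = 163.
s = Ps − Pb = 163 − 79 = 84.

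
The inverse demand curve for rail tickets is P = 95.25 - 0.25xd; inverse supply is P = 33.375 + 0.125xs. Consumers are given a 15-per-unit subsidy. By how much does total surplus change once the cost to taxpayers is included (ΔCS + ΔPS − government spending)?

Net change in total surplus = -300

Pre-subsidy: 95.25 - 0.25x = 33.375 + 0.125x gives x* = 165 and P* = 54.
With the rebate, buyers effectively pay Pb = Ps − 15, where Ps is the price sellers receive.
On the curves, Pb = 95.25 - 0.25x and Ps = 33.375 + 0.125x; the wedge Ps − Pb = 15 gives 33.375 + 0.125x − (95.25 - 0.25x) = 15, so x' = 205.
Then Pb = 95.25 − 0.25·205 = 44 and Ps = 33.375 + 0.125·205 = 59.
ΔCS = ½(165 + 205)(54 − 44) = 1850; ΔPS = ½(165 + 205)(59 − 54) = 925.
Government spending = 15 × 205 = 3075.
Net change = 1850 + 925 − 3075 = -300. The loss equals the DWL triangle ½·15·40.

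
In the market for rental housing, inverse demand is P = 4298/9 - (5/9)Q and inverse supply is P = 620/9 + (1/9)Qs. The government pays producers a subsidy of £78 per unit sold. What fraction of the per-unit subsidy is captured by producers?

Pre-subsidy: 4298/9 - (5/9)Q = 620/9 + (1/9)Q gives Q* = 613 and P* = 137.
With the subsidy, sellers receive Ps = Pb + 78 for each unit, where Pb is the price buyers pay.
On the curves, Pb = 4298/9 - (5/9)Q and Ps = 620/9 + (1/9)Q; the wedge Ps − Pb = 78 gives 620/9 + (1/9)Q − (4298/9 - (5/9)Q) = 78, so Q' = 730.
Then Pb = 4298/9 − (5/9)·730 = 72 and Ps = 620/9 + (1/9)·730 = 150.
Buyers' price falls by P* − Pb = 137 − 72 = 65; sellers' price rises by Ps − P* = 150 − 137 = 13.
So producers capture 13/78 = 1/6 of each unit of subsidy.

Producer share = 1/6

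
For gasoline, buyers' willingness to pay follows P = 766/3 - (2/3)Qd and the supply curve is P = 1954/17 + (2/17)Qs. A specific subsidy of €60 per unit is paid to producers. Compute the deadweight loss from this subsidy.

Deadweight loss = €2295

Pre-subsidy: 766/3 - (2/3)Q = 1954/17 + (2/17)Q gives Q* = 179 and P* = 136.
With the subsidy, sellers receive Ps = Pb + 60 for each unit, where Pb is the price buyers pay.
On the curves, Pb = 766/3 - (2/3)Q and Ps = 1954/17 + (2/17)Q; the wedge Ps − Pb = 60 gives 1954/17 + (2/17)Q − (766/3 - (2/3)Q) = 60, so Q' = 255.5.
Then Pb = 766/3 − (2/3)·255.5 = 85 and Ps = 1954/17 + (2/17)·255.5 = 145.
The subsidy expands output by 255.5 − 179 = 76.5 past the efficient level; on those units the gap between marginal cost and willingness to pay runs from 0 up to 60.
DWL = ½ × 60 × 76.5 = 2295.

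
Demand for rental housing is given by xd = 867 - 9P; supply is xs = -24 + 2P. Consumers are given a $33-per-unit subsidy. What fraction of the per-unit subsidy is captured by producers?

Pre-subsidy: 867 - 9P = -24 + 2P gives P* = 81, x* = 138.
With the rebate, buyers effectively pay Pb = Ps − 33, where Ps is the price sellers receive.
Demand in terms of Ps becomes xd = 867 − 9(Ps − 33) = 1164 - 9Ps. Setting this equal to supply: 1164 - 9Ps = -24 + 2Ps, so Ps = 108.
Buyers pay Pb = 108 − 33 = 75; x' = -24 + 2·108 = 192.
Buyers' price falls by P* − Pb = 81 − 75 = 6; sellers' price rises by Ps − P* = 108 − 81 = 27.
So producers capture 27/33 = 9/11 of each unit of subsidy.

Producer share = 9/11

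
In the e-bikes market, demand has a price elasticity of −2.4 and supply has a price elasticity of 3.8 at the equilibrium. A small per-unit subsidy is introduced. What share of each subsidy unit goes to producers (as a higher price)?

For a small subsidy around the equilibrium, the benefit split depends on the relative slopes, which at a point are proportional to the elasticities.
Buyer share = εs/(εs + |εd|) = 3.8/(3.8 + 2.4) = 19/31; seller share = |εd|/(εs + |εd|) = 12/31.
So producers capture 12/31 of the subsidy.

Producer share = 12/31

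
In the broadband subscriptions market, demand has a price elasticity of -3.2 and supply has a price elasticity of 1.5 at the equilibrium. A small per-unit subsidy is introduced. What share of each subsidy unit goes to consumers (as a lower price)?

Consumer share = 15/47

For a small subsidy around the equilibrium, the benefit split depends on the relative slopes, which at a point are proportional to the elasticities.
Buyer share = εs/(εs + |εd|) = 1.5/(1.5 + 3.2) = 15/47; seller share = |εd|/(εs + |εd|) = 32/47.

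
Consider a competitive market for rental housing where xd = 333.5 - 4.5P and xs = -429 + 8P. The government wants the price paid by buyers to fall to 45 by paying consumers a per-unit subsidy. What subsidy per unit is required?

Required subsidy s = 25 per unit

At a buyer price of 45, quantity demanded is 333.5 − 4.5·45 = 131.
Sellers supply 131 only when they receive Ps with -429 + 8·Ps = 131, i.e. Ps = 70.
s = Ps − Pb = 70 − 45 = 25.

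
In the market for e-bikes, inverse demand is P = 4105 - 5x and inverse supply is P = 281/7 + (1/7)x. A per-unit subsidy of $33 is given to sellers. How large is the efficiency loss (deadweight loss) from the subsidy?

Deadweight loss = $105.875

Pre-subsidy: 4105 - 5x = 281/7 + (1/7)x gives x* = 14227/18 and P* = 2755/18.
With the subsidy, sellers receive Ps = Pb + 33 for each unit, where Pb is the price buyers pay.
On the curves, Pb = 4105 - 5x and Ps = 281/7 + (1/7)x; the wedge Ps − Pb = 33 gives 281/7 + (1/7)x − (4105 - 5x) = 33, so x' = 28685/36.
Then Pb = 4105 − 5·(28685/36) = 4355/36 and Ps = 281/7 + (1/7)·(28685/36) = 5543/36.
The subsidy expands output by 28685/36 − 14227/18 = 77/12 past the efficient level; on those units the gap between marginal cost and willingness to pay runs from 0 up to 33.
DWL = ½ × 33 × 77/12 = 105.875.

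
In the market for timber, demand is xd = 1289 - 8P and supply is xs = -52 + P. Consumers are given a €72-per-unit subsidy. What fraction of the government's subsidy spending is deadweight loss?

Pre-subsidy: 1289 - 8P = -52 + P gives P* = 149, x* = 97.
With the rebate, buyers effectively pay Pb = Ps − 72, where Ps is the price sellers receive.
Demand in terms of Ps becomes xd = 1289 − 8(Ps − 72) = 1865 - 8Ps. Setting this equal to supply: 1865 - 8Ps = -52 + Ps, so Ps = 213.
Buyers pay Pb = 213 − 72 = 141; x' = -52 + 1·213 = 161.
ΔCS = ½(97 + 161)(149 − 141) = 1032; ΔPS = ½(97 + 161)(213 − 149) = 8256.
Government spending = 72 × 161 = 11592.
DWL = ½ × 72 × (161 − 97) = 2304; fraction = 2304 / 11592 = 32/161.

DWL / government spending = 32/161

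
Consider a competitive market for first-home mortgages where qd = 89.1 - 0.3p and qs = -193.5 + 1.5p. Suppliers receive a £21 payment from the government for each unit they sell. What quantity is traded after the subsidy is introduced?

Pre-subsidy: 89.1 - 0.3p = -193.5 + 1.5p gives p* = 157, q* = 42.
With the subsidy, sellers receive ps = pb + 21 for each unit, where pb is the price buyers pay.
Supply in terms of pb becomes qs = -193.5 + 1.5(pb + 21) = -162 + 1.5pb. Setting this equal to demand: 89.1 - 0.3pb = -162 + 1.5pb, so pb = 139.5.
Sellers receive ps = 139.5 + 21 = 160.5; q' = 89.1 − 0.3·139.5 = 47.25.

q' = 47.25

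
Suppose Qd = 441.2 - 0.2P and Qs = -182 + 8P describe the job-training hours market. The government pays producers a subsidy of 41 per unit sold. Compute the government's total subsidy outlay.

Government cost = 17794

Pre-subsidy: 441.2 - 0.2P = -182 + 8P gives P* = 76, Q* = 426.
With the subsidy, sellers receive Ps = Pb + 41 for each unit, where Pb is the price buyers pay.
Supply in terms of Pb becomes Qs = -182 + 8(Pb + 41) = 146 + 8Pb. Setting this equal to demand: 441.2 - 0.2Pb = 146 + 8Pb, so Pb = 36.
Sellers receive Ps = 36 + 41 = 77; Q' = 441.2 − 0.2·36 = 434.
Government outlay = subsidy × quantity = 41 × 434 = 17794.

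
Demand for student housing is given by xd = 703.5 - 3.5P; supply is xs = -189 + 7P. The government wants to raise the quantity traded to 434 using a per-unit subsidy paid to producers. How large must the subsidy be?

At x = 434, invert demand for the buyer price: Pb = (703.5 − 434)/3.5 = 77; invert supply for the seller price: Ps = (434 − (-189))/7 = 89.
The subsidy must fill the gap: s = Ps − Pb = 89 − 77 = 12.

Required subsidy s = 12 per unit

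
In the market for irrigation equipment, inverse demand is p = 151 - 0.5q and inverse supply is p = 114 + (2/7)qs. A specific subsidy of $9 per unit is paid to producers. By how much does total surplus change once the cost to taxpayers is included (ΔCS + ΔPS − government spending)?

Net change in total surplus = -567/11

Pre-subsidy: 151 - 0.5q = 114 + (2/7)q gives q* = 518/11 and p* = 1402/11.
With the subsidy, sellers receive ps = pb + 9 for each unit, where pb is the price buyers pay.
On the curves, pb = 151 - 0.5q and ps = 114 + (2/7)q; the wedge ps − pb = 9 gives 114 + (2/7)q − (151 - 0.5q) = 9, so q' = 644/11.
Then pb = 151 − 0.5·(644/11) = 1339/11 and ps = 114 + (2/7)·(644/11) = 1438/11.
ΔCS = ½(518/11 + 644/11)(1402/11 − 1339/11) = 36603/121; ΔPS = ½(518/11 + 644/11)(1438/11 − 1402/11) = 20916/121.
Government spending = 9 × 644/11 = 5796/11.
Net change = 36603/121 + 20916/121 − 5796/11 = -567/11. The loss equals the DWL triangle ½·9·126/11.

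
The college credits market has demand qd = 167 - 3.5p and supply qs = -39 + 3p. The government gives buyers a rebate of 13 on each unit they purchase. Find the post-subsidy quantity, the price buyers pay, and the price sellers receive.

q' = 1002/13; buyers pay 334/13; sellers receive 503/13

Pre-subsidy: 167 - 3.5p = -39 + 3p gives p* = 412/13, q* = 729/13.
With the rebate, buyers effectively pay pb = ps − 13, where ps is the price sellers receive.
Demand in terms of ps becomes qd = 167 − 3.5(ps − 13) = 212.5 - 3.5ps. Setting this equal to supply: 212.5 - 3.5ps = -39 + 3ps, so ps = 503/13.
Buyers pay pb = 503/13 − 13 = 334/13; q' = -39 + 3·(503/13) = 1002/13.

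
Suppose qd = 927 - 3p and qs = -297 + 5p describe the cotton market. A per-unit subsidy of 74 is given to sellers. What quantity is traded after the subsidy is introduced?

Pre-subsidy: 927 - 3p = -297 + 5p gives p* = 153, q* = 468.
With the subsidy, sellers receive ps = pb + 74 for each unit, where pb is the price buyers pay.
Supply in terms of pb becomes qs = -297 + 5(pb + 74) = 73 + 5pb. Setting this equal to demand: 927 - 3pb = 73 + 5pb, so pb = 106.75.
Sellers receive ps = 106.75 + 74 = 180.75; q' = 927 − 3·106.75 = 606.75.

q' = 606.75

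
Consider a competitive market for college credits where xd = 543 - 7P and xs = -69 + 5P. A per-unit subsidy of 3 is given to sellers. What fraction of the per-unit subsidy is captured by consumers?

Pre-subsidy: 543 - 7P = -69 + 5P gives P* = 51, x* = 186.
With the subsidy, sellers receive Ps = Pb + 3 for each unit, where Pb is the price buyers pay.
Supply in terms of Pb becomes xs = -69 + 5(Pb + 3) = -54 + 5Pb. Setting this equal to demand: 543 - 7Pb = -54 + 5Pb, so Pb = 49.75.
Sellers receive Ps = 49.75 + 3 = 52.75; x' = 543 − 7·49.75 = 194.75.
Buyers' price falls by P* − Pb = 51 − 49.75 = 1.25; sellers' price rises by Ps − P* = 52.75 − 51 = 1.75.
So consumers capture 1.25/3 = 5/12 of each unit of subsidy.

Consumer share = 5/12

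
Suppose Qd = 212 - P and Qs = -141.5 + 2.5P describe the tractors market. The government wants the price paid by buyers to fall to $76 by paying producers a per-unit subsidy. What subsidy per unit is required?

Required subsidy s = $35 per unit

At a buyer price of 76, quantity demanded is 212 − 1·76 = 136.
Sellers supply 136 only when they receive Ps with -141.5 + 2.5·Ps = 136, i.e. Ps = 111.
s = Ps − Pb = 111 − 76 = 35.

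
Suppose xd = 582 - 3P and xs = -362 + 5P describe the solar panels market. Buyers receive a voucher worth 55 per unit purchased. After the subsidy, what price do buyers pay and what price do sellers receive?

Buyers pay 83.625; sellers receive 138.625

Pre-subsidy: 582 - 3P = -362 + 5P gives P* = 118, x* = 228.
With the rebate, buyers effectively pay Pb = Ps − 55, where Ps is the price sellers receive.
Demand in terms of Ps becomes xd = 582 − 3(Ps − 55) = 747 - 3Ps. Setting this equal to supply: 747 - 3Ps = -362 + 5Ps, so Ps = 138.625.
Buyers pay Pb = 138.625 − 55 = 83.625; x' = -362 + 5·138.625 = 331.125.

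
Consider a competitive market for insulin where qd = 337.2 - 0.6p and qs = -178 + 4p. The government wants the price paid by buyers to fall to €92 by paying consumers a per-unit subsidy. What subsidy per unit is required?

At a buyer price of 92, quantity demanded is 337.2 − 0.6·92 = 282.
Sellers supply 282 only when they receive ps with -178 + 4·ps = 282, i.e. ps = 115.
s = ps − pb = 115 − 92 = 23.

Required subsidy s = €23 per unit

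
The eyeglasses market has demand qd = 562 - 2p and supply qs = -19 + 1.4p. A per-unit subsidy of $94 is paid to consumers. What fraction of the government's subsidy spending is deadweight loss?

Pre-subsidy: 562 - 2p = -19 + 1.4p gives p* = 2905/17, q* = 3744/17.
With the rebate, buyers effectively pay pb = ps − 94, where ps is the price sellers receive.
Demand in terms of ps becomes qd = 562 − 2(ps − 94) = 750 - 2ps. Setting this equal to supply: 750 - 2ps = -19 + 1.4ps, so ps = 3845/17.
Buyers pay pb = 3845/17 − 94 = 2247/17; q' = -19 + 1.4·(3845/17) = 5060/17.
ΔCS = ½(3744/17 + 5060/17)(2905/17 − 2247/17) = 2896516/289; ΔPS = ½(3744/17 + 5060/17)(3845/17 − 2905/17) = 4137880/289.
Government spending = 94 × 5060/17 = 475640/17.
DWL = ½ × 94 × (5060/17 − 3744/17) = 61852/17; fraction = (61852/17) / (475640/17) = 329/2530.

DWL / government spending = 329/2530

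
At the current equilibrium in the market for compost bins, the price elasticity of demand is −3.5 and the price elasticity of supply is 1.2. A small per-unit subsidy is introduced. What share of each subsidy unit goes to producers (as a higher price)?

Producer share = 35/47

For a small subsidy around the equilibrium, the benefit split depends on the relative slopes, which at a point are proportional to the elasticities.
Buyer share = εs/(εs + |εd|) = 1.2/(1.2 + 3.5) = 12/47; seller share = |εd|/(εs + |εd|) = 35/47.
So producers capture 35/47 of the subsidy.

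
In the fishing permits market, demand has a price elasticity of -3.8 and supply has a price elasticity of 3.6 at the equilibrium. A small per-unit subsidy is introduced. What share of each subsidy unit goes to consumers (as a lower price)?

For a small subsidy around the equilibrium, the benefit split depends on the relative slopes, which at a point are proportional to the elasticities.
Buyer share = εs/(εs + |εd|) = 3.6/(3.6 + 3.8) = 18/37; seller share = |εd|/(εs + |εd|) = 19/37.

Consumer share = 18/37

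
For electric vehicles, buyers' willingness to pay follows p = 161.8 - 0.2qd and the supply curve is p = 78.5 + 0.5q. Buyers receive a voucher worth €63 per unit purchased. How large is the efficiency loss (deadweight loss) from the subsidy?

Pre-subsidy: 161.8 - 0.2q = 78.5 + 0.5q gives q* = 119 and p* = 138.
With the rebate, buyers effectively pay pb = ps − 63, where ps is the price sellers receive.
On the curves, pb = 161.8 - 0.2q and ps = 78.5 + 0.5q; the wedge ps − pb = 63 gives 78.5 + 0.5q − (161.8 - 0.2q) = 63, so q' = 209.
Then pb = 161.8 − 0.2·209 = 120 and ps = 78.5 + 0.5·209 = 183.
The subsidy expands output by 209 − 119 = 90 past the efficient level; on those units the gap between marginal cost and willingness to pay runs from 0 up to 63.
DWL = ½ × 63 × 90 = 2835.

Deadweight loss = €2835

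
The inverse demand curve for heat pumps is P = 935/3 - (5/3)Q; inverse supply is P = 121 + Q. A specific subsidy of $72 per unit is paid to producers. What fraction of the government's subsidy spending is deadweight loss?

DWL / government spending = 27/197

Pre-subsidy: 935/3 - (5/3)Q = 121 + Q gives Q* = 71.5 and P* = 192.5.
With the subsidy, sellers receive Ps = Pb + 72 for each unit, where Pb is the price buyers pay.
On the curves, Pb = 935/3 - (5/3)Q and Ps = 121 + Q; the wedge Ps − Pb = 72 gives 121 + Q − (935/3 - (5/3)Q) = 72, so Q' = 98.5.
Then Pb = 935/3 − (5/3)·98.5 = 147.5 and Ps = 121 + 1·98.5 = 219.5.
ΔCS = ½(71.5 + 98.5)(192.5 − 147.5) = 3825; ΔPS = ½(71.5 + 98.5)(219.5 − 192.5) = 2295.
Government spending = 72 × 98.5 = 7092.
DWL = ½ × 72 × (98.5 − 71.5) = 972; fraction = 972 / 7092 = 27/197.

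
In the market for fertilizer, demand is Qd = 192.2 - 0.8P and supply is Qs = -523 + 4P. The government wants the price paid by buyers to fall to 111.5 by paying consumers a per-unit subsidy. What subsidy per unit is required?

At a buyer price of 111.5, quantity demanded is 192.2 − 0.8·111.5 = 103.
Sellers supply 103 only when they receive Ps with -523 + 4·Ps = 103, i.e. Ps = 156.5.
s = Ps − Pb = 156.5 − 111.5 = 45.

Required subsidy s = 45 per unit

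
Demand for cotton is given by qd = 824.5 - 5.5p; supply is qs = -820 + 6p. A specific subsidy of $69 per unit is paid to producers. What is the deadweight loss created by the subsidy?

Deadweight loss = $6831

Pre-subsidy: 824.5 - 5.5p = -820 + 6p gives p* = 143, q* = 38.
With the subsidy, sellers receive ps = pb + 69 for each unit, where pb is the price buyers pay.
Supply in terms of pb becomes qs = -820 + 6(pb + 69) = -406 + 6pb. Setting this equal to demand: 824.5 - 5.5pb = -406 + 6pb, so pb = 107.
Sellers receive ps = 107 + 69 = 176; q' = 824.5 − 5.5·107 = 236.
The subsidy expands output by 236 − 38 = 198 past the efficient level; on those units the gap between marginal cost and willingness to pay runs from 0 up to 69.
DWL = ½ × 69 × 198 = 6831.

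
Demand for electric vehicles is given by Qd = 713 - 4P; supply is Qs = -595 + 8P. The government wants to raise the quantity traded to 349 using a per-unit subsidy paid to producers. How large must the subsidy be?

At Q = 349, invert demand for the buyer price: Pb = (713 − 349)/4 = 91; invert supply for the seller price: Ps = (349 − (-595))/8 = 118.
The subsidy must fill the gap: s = Ps − Pb = 118 − 91 = 27.

Required subsidy s = 27 per unit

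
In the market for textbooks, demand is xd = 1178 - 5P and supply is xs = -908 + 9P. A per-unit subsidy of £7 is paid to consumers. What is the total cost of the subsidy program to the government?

Government cost = £3188.5

Pre-subsidy: 1178 - 5P = -908 + 9P gives P* = 149, x* = 433.
With the rebate, buyers effectively pay Pb = Ps − 7, where Ps is the price sellers receive.
Demand in terms of Ps becomes xd = 1178 − 5(Ps − 7) = 1213 - 5Ps. Setting this equal to supply: 1213 - 5Ps = -908 + 9Ps, so Ps = 151.5.
Buyers pay Pb = 151.5 − 7 = 144.5; x' = -908 + 9·151.5 = 455.5.
Government outlay = subsidy × quantity = 7 × 455.5 = 3188.5.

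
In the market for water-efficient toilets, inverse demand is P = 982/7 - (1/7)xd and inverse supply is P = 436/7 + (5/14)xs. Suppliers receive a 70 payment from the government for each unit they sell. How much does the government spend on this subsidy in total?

Government cost = 20720

Pre-subsidy: 982/7 - (1/7)x = 436/7 + (5/14)x gives x* = 156 and P* = 118.
With the subsidy, sellers receive Ps = Pb + 70 for each unit, where Pb is the price buyers pay.
On the curves, Pb = 982/7 - (1/7)x and Ps = 436/7 + (5/14)x; the wedge Ps − Pb = 70 gives 436/7 + (5/14)x − (982/7 - (1/7)x) = 70, so x' = 296.
Then Pb = 982/7 − (1/7)·296 = 98 and Ps = 436/7 + (5/14)·296 = 168.
Government outlay = subsidy × quantity = 70 × 296 = 20720.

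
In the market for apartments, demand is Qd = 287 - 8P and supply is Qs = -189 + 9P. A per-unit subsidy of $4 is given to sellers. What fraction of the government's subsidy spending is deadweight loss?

DWL / government spending = 16/151

Pre-subsidy: 287 - 8P = -189 + 9P gives P* = 28, Q* = 63.
With the subsidy, sellers receive Ps = Pb + 4 for each unit, where Pb is the price buyers pay.
Supply in terms of Pb becomes Qs = -189 + 9(Pb + 4) = -153 + 9Pb. Setting this equal to demand: 287 - 8Pb = -153 + 9Pb, so Pb = 440/17.
Sellers receive Ps = 440/17 + 4 = 508/17; Q' = 287 − 8·(440/17) = 1359/17.
ΔCS = ½(63 + 1359/17)(28 − 440/17) = 43740/289; ΔPS = ½(63 + 1359/17)(508/17 − 28) = 38880/289.
Government spending = 4 × 1359/17 = 5436/17.
DWL = ½ × 4 × (1359/17 − 63) = 576/17; fraction = (576/17) / (5436/17) = 16/151.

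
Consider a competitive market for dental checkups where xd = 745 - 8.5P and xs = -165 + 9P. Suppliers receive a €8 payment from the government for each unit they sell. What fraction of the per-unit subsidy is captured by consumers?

Pre-subsidy: 745 - 8.5P = -165 + 9P gives P* = 52, x* = 303.
With the subsidy, sellers receive Ps = Pb + 8 for each unit, where Pb is the price buyers pay.
Supply in terms of Pb becomes xs = -165 + 9(Pb + 8) = -93 + 9Pb. Setting this equal to demand: 745 - 8.5Pb = -93 + 9Pb, so Pb = 1676/35.
Sellers receive Ps = 1676/35 + 8 = 1956/35; x' = 745 − 8.5·(1676/35) = 11829/35.
Buyers' price falls by P* − Pb = 52 − 1676/35 = 144/35; sellers' price rises by Ps − P* = 1956/35 − 52 = 136/35.
So consumers capture (144/35)/8 = 18/35 of each unit of subsidy.

Consumer share = 18/35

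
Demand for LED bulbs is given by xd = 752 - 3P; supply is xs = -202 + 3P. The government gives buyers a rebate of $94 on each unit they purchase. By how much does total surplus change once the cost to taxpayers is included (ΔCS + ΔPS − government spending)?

Pre-subsidy: 752 - 3P = -202 + 3P gives P* = 159, x* = 275.
With the rebate, buyers effectively pay Pb = Ps − 94, where Ps is the price sellers receive.
Demand in terms of Ps becomes xd = 752 − 3(Ps − 94) = 1034 - 3Ps. Setting this equal to supply: 1034 - 3Ps = -202 + 3Ps, so Ps = 206.
Buyers pay Pb = 206 − 94 = 112; x' = -202 + 3·206 = 416.
ΔCS = ½(275 + 416)(159 − 112) = 16238.5; ΔPS = ½(275 + 416)(206 − 159) = 16238.5.
Government spending = 94 × 416 = 39104.
Net change = 16238.5 + 16238.5 − 39104 = -6627. The loss equals the DWL triangle ½·94·141.

Net change in total surplus = -$6627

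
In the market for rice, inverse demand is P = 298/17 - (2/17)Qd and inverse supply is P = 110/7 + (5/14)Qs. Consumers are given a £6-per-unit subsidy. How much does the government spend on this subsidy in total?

Government cost = 11160/113

Pre-subsidy: 298/17 - (2/17)Q = 110/7 + (5/14)Q gives Q* = 432/113 and P* = 1930/113.
With the rebate, buyers effectively pay Pb = Ps − 6, where Ps is the price sellers receive.
On the curves, Pb = 298/17 - (2/17)Q and Ps = 110/7 + (5/14)Q; the wedge Ps − Pb = 6 gives 110/7 + (5/14)Q − (298/17 - (2/17)Q) = 6, so Q' = 1860/113.
Then Pb = 298/17 − (2/17)·(1860/113) = 1762/113 and Ps = 110/7 + (5/14)·(1860/113) = 2440/113.
Government outlay = subsidy × quantity = 6 × 1860/113 = 11160/113.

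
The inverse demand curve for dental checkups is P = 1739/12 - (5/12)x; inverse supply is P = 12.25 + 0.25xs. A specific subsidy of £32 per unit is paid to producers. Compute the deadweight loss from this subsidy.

Deadweight loss = £768

Pre-subsidy: 1739/12 - (5/12)x = 12.25 + 0.25x gives x* = 199 and P* = 62.
With the subsidy, sellers receive Ps = Pb + 32 for each unit, where Pb is the price buyers pay.
On the curves, Pb = 1739/12 - (5/12)x and Ps = 12.25 + 0.25x; the wedge Ps − Pb = 32 gives 12.25 + 0.25x − (1739/12 - (5/12)x) = 32, so x' = 247.
Then Pb = 1739/12 − (5/12)·247 = 42 and Ps = 12.25 + 0.25·247 = 74.
The subsidy expands output by 247 − 199 = 48 past the efficient level; on those units the gap between marginal cost and willingness to pay runs from 0 up to 32.
DWL = ½ × 32 × 48 = 768.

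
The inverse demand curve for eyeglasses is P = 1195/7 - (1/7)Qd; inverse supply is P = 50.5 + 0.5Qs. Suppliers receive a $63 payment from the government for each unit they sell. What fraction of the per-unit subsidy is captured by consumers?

Consumer share = 2/9

Pre-subsidy: 1195/7 - (1/7)Q = 50.5 + 0.5Q gives Q* = 187 and P* = 144.
With the subsidy, sellers receive Ps = Pb + 63 for each unit, where Pb is the price buyers pay.
On the curves, Pb = 1195/7 - (1/7)Q and Ps = 50.5 + 0.5Q; the wedge Ps − Pb = 63 gives 50.5 + 0.5Q − (1195/7 - (1/7)Q) = 63, so Q' = 285.
Then Pb = 1195/7 − (1/7)·285 = 130 and Ps = 50.5 + 0.5·285 = 193.
Buyers' price falls by P* − Pb = 144 − 130 = 14; sellers' price rises by Ps − P* = 193 − 144 = 49.
So consumers capture 14/63 = 2/9 of each unit of subsidy.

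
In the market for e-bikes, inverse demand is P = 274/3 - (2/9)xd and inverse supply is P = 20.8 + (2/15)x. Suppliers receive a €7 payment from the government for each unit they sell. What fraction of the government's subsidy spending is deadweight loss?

DWL / government spending = 105/2326

Pre-subsidy: 274/3 - (2/9)x = 20.8 + (2/15)x gives x* = 198.375 and P* = 47.25.
With the subsidy, sellers receive Ps = Pb + 7 for each unit, where Pb is the price buyers pay.
On the curves, Pb = 274/3 - (2/9)x and Ps = 20.8 + (2/15)x; the wedge Ps − Pb = 7 gives 20.8 + (2/15)x − (274/3 - (2/9)x) = 7, so x' = 218.0625.
Then Pb = 274/3 − (2/9)·218.0625 = 42.875 and Ps = 20.8 + (2/15)·218.0625 = 49.875.
ΔCS = ½(198.375 + 218.0625)(47.25 − 42.875) = 910.95703125; ΔPS = ½(198.375 + 218.0625)(49.875 − 47.25) = 546.57421875.
Government spending = 7 × 218.0625 = 1526.4375.
DWL = ½ × 7 × (218.0625 − 198.375) = 68.90625; fraction = 68.90625 / 1526.4375 = 105/2326.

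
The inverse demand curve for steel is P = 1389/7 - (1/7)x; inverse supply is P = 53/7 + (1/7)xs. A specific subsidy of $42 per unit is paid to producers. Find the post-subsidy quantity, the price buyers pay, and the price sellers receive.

Pre-subsidy: 1389/7 - (1/7)x = 53/7 + (1/7)x gives x* = 668 and P* = 103.
With the subsidy, sellers receive Ps = Pb + 42 for each unit, where Pb is the price buyers pay.
On the curves, Pb = 1389/7 - (1/7)x and Ps = 53/7 + (1/7)x; the wedge Ps − Pb = 42 gives 53/7 + (1/7)x − (1389/7 - (1/7)x) = 42, so x' = 815.
Then Pb = 1389/7 − (1/7)·815 = 82 and Ps = 53/7 + (1/7)·815 = 124.

x' = 815; buyers pay $82; sellers receive $124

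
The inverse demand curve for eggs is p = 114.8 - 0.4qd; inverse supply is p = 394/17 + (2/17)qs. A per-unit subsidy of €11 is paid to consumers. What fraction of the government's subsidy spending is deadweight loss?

DWL / government spending = 85/1586

Pre-subsidy: 114.8 - 0.4q = 394/17 + (2/17)q gives q* = 177 and p* = 44.
With the rebate, buyers effectively pay pb = ps − 11, where ps is the price sellers receive.
On the curves, pb = 114.8 - 0.4q and ps = 394/17 + (2/17)q; the wedge ps − pb = 11 gives 394/17 + (2/17)q − (114.8 - 0.4q) = 11, so q' = 198.25.
Then pb = 114.8 − 0.4·198.25 = 35.5 and ps = 394/17 + (2/17)·198.25 = 46.5.
ΔCS = ½(177 + 198.25)(44 − 35.5) = 1594.8125; ΔPS = ½(177 + 198.25)(46.5 − 44) = 469.0625.
Government spending = 11 × 198.25 = 2180.75.
DWL = ½ × 11 × (198.25 − 177) = 116.875; fraction = 116.875 / 2180.75 = 85/1586.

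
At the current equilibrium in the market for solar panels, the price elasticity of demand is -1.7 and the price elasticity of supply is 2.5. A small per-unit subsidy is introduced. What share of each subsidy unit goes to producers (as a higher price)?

Producer share = 17/42

For a small subsidy around the equilibrium, the benefit split depends on the relative slopes, which at a point are proportional to the elasticities.
Buyer share = εs/(εs + |εd|) = 2.5/(2.5 + 1.7) = 25/42; seller share = |εd|/(εs + |εd|) = 17/42.
So producers capture 17/42 of the subsidy.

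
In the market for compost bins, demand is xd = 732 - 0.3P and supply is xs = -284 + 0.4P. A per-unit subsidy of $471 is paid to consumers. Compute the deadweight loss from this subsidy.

Pre-subsidy: 732 - 0.3P = -284 + 0.4P gives P* = 10160/7, x* = 2076/7.
With the rebate, buyers effectively pay Pb = Ps − 471, where Ps is the price sellers receive.
Demand in terms of Ps becomes xd = 732 − 0.3(Ps − 471) = 873.3 - 0.3Ps. Setting this equal to supply: 873.3 - 0.3Ps = -284 + 0.4Ps, so Ps = 11573/7.
Buyers pay Pb = 11573/7 − 471 = 8276/7; x' = -284 + 0.4·(11573/7) = 13206/35.
The subsidy expands output by 13206/35 − 2076/7 = 2826/35 past the efficient level; on those units the gap between marginal cost and willingness to pay runs from 0 up to 471.
DWL = ½ × 471 × 2826/35 = 665523/35.

Deadweight loss = 665523/35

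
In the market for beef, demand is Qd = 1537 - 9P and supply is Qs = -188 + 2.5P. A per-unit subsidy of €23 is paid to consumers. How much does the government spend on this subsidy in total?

Pre-subsidy: 1537 - 9P = -188 + 2.5P gives P* = 150, Q* = 187.
With the rebate, buyers effectively pay Pb = Ps − 23, where Ps is the price sellers receive.
Demand in terms of Ps becomes Qd = 1537 − 9(Ps − 23) = 1744 - 9Ps. Setting this equal to supply: 1744 - 9Ps = -188 + 2.5Ps, so Ps = 168.
Buyers pay Pb = 168 − 23 = 145; Q' = -188 + 2.5·168 = 232.
Government outlay = subsidy × quantity = 23 × 232 = 5336.

Government cost = €5336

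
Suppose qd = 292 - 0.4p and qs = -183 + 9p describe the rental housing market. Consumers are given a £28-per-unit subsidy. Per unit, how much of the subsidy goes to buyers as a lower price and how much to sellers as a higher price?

Buyers gain 1260/47 per unit; sellers gain 56/47 per unit

Pre-subsidy: 292 - 0.4p = -183 + 9p gives p* = 2375/47, q* = 12774/47.
With the rebate, buyers effectively pay pb = ps − 28, where ps is the price sellers receive.
Demand in terms of ps becomes qd = 292 − 0.4(ps − 28) = 303.2 - 0.4ps. Setting this equal to supply: 303.2 - 0.4ps = -183 + 9ps, so ps = 2431/47.
Buyers pay pb = 2431/47 − 28 = 1115/47; q' = -183 + 9·(2431/47) = 13278/47.
Buyers' price falls by p* − pb = 2375/47 − 1115/47 = 1260/47; sellers' price rises by ps − p* = 2431/47 − 2375/47 = 56/47.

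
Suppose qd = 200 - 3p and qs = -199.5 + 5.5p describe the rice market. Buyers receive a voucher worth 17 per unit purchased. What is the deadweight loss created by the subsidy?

Deadweight loss = 280.5

Pre-subsidy: 200 - 3p = -199.5 + 5.5p gives p* = 47, q* = 59.
With the rebate, buyers effectively pay pb = ps − 17, where ps is the price sellers receive.
Demand in terms of ps becomes qd = 200 − 3(ps − 17) = 251 - 3ps. Setting this equal to supply: 251 - 3ps = -199.5 + 5.5ps, so ps = 53.
Buyers pay pb = 53 − 17 = 36; q' = -199.5 + 5.5·53 = 92.
The subsidy expands output by 92 − 59 = 33 past the efficient level; on those units the gap between marginal cost and willingness to pay runs from 0 up to 17.
DWL = ½ × 17 × 33 = 280.5.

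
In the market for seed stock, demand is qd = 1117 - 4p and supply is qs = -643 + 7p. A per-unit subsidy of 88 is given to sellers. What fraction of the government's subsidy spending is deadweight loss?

DWL / government spending = 112/701

Pre-subsidy: 1117 - 4p = -643 + 7p gives p* = 160, q* = 477.
With the subsidy, sellers receive ps = pb + 88 for each unit, where pb is the price buyers pay.
Supply in terms of pb becomes qs = -643 + 7(pb + 88) = -27 + 7pb. Setting this equal to demand: 1117 - 4pb = -27 + 7pb, so pb = 104.
Sellers receive ps = 104 + 88 = 192; q' = 1117 − 4·104 = 701.
ΔCS = ½(477 + 701)(160 − 104) = 32984; ΔPS = ½(477 + 701)(192 − 160) = 18848.
Government spending = 88 × 701 = 61688.
DWL = ½ × 88 × (701 − 477) = 9856; fraction = 9856 / 61688 = 112/701.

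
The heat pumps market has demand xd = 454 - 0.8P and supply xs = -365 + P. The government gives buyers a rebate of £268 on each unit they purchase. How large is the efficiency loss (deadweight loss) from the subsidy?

Deadweight loss = 143648/9

Pre-subsidy: 454 - 0.8P = -365 + P gives P* = 455, x* = 90.
With the rebate, buyers effectively pay Pb = Ps − 268, where Ps is the price sellers receive.
Demand in terms of Ps becomes xd = 454 − 0.8(Ps − 268) = 668.4 - 0.8Ps. Setting this equal to supply: 668.4 - 0.8Ps = -365 + Ps, so Ps = 5167/9.
Buyers pay Pb = 5167/9 − 268 = 2755/9; x' = -365 + 1·(5167/9) = 1882/9.
The subsidy expands output by 1882/9 − 90 = 1072/9 past the efficient level; on those units the gap between marginal cost and willingness to pay runs from 0 up to 268.
DWL = ½ × 268 × 1072/9 = 143648/9.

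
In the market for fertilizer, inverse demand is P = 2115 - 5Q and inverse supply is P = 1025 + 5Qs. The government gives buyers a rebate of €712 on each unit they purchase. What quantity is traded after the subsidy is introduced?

Q' = 180.2

Pre-subsidy: 2115 - 5Q = 1025 + 5Q gives Q* = 109 and P* = 1570.
With the rebate, buyers effectively pay Pb = Ps − 712, where Ps is the price sellers receive.
On the curves, Pb = 2115 - 5Q and Ps = 1025 + 5Q; the wedge Ps − Pb = 712 gives 1025 + 5Q − (2115 - 5Q) = 712, so Q' = 180.2.
Then Pb = 2115 − 5·180.2 = 1214 and Ps = 1025 + 5·180.2 = 1926.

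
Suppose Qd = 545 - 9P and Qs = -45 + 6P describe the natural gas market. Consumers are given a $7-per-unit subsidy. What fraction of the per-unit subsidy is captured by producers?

Producer share = 0.6

Pre-subsidy: 545 - 9P = -45 + 6P gives P* = 118/3, Q* = 191.
With the rebate, buyers effectively pay Pb = Ps − 7, where Ps is the price sellers receive.
Demand in terms of Ps becomes Qd = 545 − 9(Ps − 7) = 608 - 9Ps. Setting this equal to supply: 608 - 9Ps = -45 + 6Ps, so Ps = 653/15.
Buyers pay Pb = 653/15 − 7 = 548/15; Q' = -45 + 6·(653/15) = 216.2.
Buyers' price falls by P* − Pb = 118/3 − 548/15 = 2.8; sellers' price rises by Ps − P* = 653/15 − 118/3 = 4.2.
So producers capture 4.2/7 = 0.6 of each unit of subsidy.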